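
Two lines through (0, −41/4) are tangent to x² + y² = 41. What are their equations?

Let a tangent through (0, −41/4) have slope m. Its distance from (0, 0) must equal √41:
(0m − (41/4))² = 41(m² + 1)
16m² − 25 = 0, so m = 5/4 or m = −5/4.
Through (0, −41/4) these give 5x − 4y = 41 and 5x + 4y = −41.

5x − 4y = 41 and 5x + 4y = −41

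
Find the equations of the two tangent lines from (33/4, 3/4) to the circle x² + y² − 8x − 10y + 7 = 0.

Write the tangent as mx − y + (3/4 − m·(33/4)) = 0 and set its distance from the centre to √34:
[m·(−17/4) − (17/4)]² = 34(m² + 1)
15m² − 34m + 15 = 0, so m = 5/3 or m = 3/5.
Through (33/4, 3/4) these give 5x − 3y = 39 and 3x − 5y = 21.

5x − 3y = 39 and 3x − 5y = 21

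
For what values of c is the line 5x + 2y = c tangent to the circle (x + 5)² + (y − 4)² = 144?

c = −17 ± 12√29

Tangency holds when the distance from the centre (−5, 4) to the line equals the radius 12:
|5·(−5) + 2·4 − c| / √29 = 12
|c − (−17)| = 12√29.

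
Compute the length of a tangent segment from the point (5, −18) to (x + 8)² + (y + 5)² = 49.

With centre O = (−8, −5), |OP|² = 338 and r² = 49.
The tangent meets the radius at right angles, so tangent² = |PO|² − r² = 338 − 49 = 289.

17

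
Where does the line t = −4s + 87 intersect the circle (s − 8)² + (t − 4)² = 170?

(19, 11) and (21, 3)

Substitute t = −4s + 87:
17s² − 680s + 6783 = 0  ⟹  s² − 40s + 399 = 0
s = 21 or s = 19, giving (21, 3) and (19, 11).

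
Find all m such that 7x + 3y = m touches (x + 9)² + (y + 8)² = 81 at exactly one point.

m = −87 ± 9√58

For a tangent, require d(centre, line) = r = 9.
|7·(−9) + 3·(−8) − m| / √58 = 9
|m − (−87)| = 9√58.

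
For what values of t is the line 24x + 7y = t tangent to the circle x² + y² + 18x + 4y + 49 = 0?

The line touches the circle iff its distance from (−9, −2) is 6:
|24·(−9) + 7·(−2) − t| / √625 = 6
|t − (−230)| = 6·25, so t = −80 or t = −380.

t = −380 or t = −80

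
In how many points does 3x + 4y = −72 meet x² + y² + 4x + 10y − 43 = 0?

Centre (−2, −5), r² = 72. Distance² from centre to line = (46)²/25 = 2116/25.
Since d² > r², the line lies outside the circle.

0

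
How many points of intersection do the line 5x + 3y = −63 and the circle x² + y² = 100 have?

Substituting the line into the circle gives 34x² + 630x + 3069 = 0.
Discriminant = (630)² − 4·34·(3069) = −20484 < 0.
No real roots: the line does not meet the circle.

0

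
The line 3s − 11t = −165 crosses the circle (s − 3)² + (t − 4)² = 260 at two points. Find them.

From the line, t = (165 + 3s)/11. Substituting:
130s² − 15730 = 0  ⟹  s² − 121 = 0
s = 11 or s = −11, giving (11, 18) and (−11, 12).

(−11, 12) and (11, 18)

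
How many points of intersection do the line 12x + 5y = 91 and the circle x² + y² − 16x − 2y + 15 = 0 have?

Substituting the line into the circle gives 169x² − 2464x + 7746 = 0.
Discriminant = (−2464)² − 4·169·(7746) = 835000 > 0.
Two real roots: the line is a secant.

2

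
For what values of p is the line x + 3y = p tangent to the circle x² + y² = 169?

p = ±13√10

Tangency holds when the distance from the centre (0, 0) to the line equals the radius 13:
|1·0 + 3·0 − p| / √10 = 13
|p| = 13√10.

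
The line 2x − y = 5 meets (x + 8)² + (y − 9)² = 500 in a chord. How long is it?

16√5

Express y = 2x − 5 and substitute into the circle:
5x² − 40x − 240 = 0  ⟹  x² − 8x − 48 = 0
x = 12 or x = −4, giving (12, 19) and (−4, −13).
|(12, 19) − (−4, −13)| = √((16)² + (32)²) = 16√5.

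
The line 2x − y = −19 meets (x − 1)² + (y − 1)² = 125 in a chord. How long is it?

The distance from (1, 1) to the line is 20/√5, and r² = 125.
Half the chord is √(r² − d²) = √(45), so the full chord is 6√5.

6√5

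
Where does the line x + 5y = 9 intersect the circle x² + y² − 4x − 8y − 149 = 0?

(−11, 4) and (14, −1)

Express y = (9 − x)/5 and substitute into the circle:
26x² − 78x − 4004 = 0  ⟹  x² − 3x − 154 = 0
x = 14 or x = −11, giving (14, −1) and (−11, 4).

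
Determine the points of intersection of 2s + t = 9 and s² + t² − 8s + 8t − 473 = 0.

(−4, 17) and (16, −23)

From the line, t = −2s + 9. Substituting:
5s² − 60s − 320 = 0  ⟹  s² − 12s − 64 = 0
s = 16 or s = −4, giving (16, −23) and (−4, 17).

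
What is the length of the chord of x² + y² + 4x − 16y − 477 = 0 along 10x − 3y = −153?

From the line, y = (153 + 10x)/3. Substituting:
109x² + 2616x + 11772 = 0  ⟹  x² + 24x + 108 = 0
x = −6 or x = −18, giving (−6, 31) and (−18, −9).
Chord length = distance between (−6, 31) and (−18, −9) = √1744 = 4√109.

4√109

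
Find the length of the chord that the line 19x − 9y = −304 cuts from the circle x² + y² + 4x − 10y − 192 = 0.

√442

Centre (−2, 5), r² = 221. Perpendicular distance d from centre to line = |221| / √442 = 221/√442.
Chord = 2√(r² − d²) = 2·√(221/2) = √442.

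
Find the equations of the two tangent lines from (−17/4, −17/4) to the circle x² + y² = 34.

3x + 5y = −34 and 5x + 3y = −34

Write the tangent as mx − y + (−17/4 − m·(−17/4)) = 0 and set its distance from the centre to √34:
(17/4m − (17/4))² = 34(m² + 1)
15m² + 34m + 15 = 0, so m = −3/5 or m = −5/3.
Through (−17/4, −17/4) these give 3x + 5y = −34 and 5x + 3y = −34.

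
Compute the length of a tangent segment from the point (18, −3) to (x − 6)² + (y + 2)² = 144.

The centre is (6, −2) and r = 12. The square of the distance from P to the centre is 144 + 1 = 145.
By the tangent–radius right angle, tangent length = √(|PO|² − r²) = √1 = 1.

1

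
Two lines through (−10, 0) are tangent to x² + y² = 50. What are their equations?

x + y = −10 and x − y = −10

Write the tangent as mx − y + (0 − m·(−10)) = 0 and set its distance from the centre to 5√2:
[m·(10) − (0)]² = 50(m² + 1)
m² − 1 = 0, so m = −1 or m = 1.
Through (−10, 0) these give x + y = −10 and x − y = −10.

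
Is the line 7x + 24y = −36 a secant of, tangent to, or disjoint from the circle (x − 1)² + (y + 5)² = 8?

disjoint

Substituting the line into the circle gives 625x² − 2328x + 3024 = 0.
Discriminant = (−2328)² − 4·625·(3024) = −2140416 < 0.
No real roots: the line does not meet the circle.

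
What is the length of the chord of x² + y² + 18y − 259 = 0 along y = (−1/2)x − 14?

16√5

From the line, y = (−28 − x)/2. Substituting:
5x² + 20x − 1260 = 0  ⟹  x² + 4x − 252 = 0
x = 14 or x = −18, giving (14, −21) and (−18, −5).
Chord length = distance between (14, −21) and (−18, −5) = √1280 = 16√5.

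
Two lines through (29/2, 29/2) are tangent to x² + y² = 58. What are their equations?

A line y − (29/2) = m(x − (29/2)) is tangent when its distance from (0, 0) is √58:
[m·(−29/2) − (−29/2)]² = 58(m² + 1)
21m² − 58m + 21 = 0, so m = 3/7 or m = 7/3.
Through (29/2, 29/2) these give 3x − 7y = −58 and 7x − 3y = 58.

3x − 7y = −58 and 7x − 3y = 58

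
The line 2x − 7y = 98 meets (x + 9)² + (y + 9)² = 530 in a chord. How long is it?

6√53

From the line, y = (−98 + 2x)/7. Substituting:
53x² + 742x − 20776 = 0  ⟹  x² + 14x − 392 = 0
x = 14 or x = −28, giving (14, −10) and (−28, −22).
|(14, −10) − (−28, −22)| = √((42)² + (12)²) = 6√53.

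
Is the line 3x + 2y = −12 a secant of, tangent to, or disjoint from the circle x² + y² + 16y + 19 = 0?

Substituting the line into the circle gives 13x² − 24x − 164 = 0.
Discriminant = (−24)² − 4·13·(−164) = 9104 > 0.
Two real roots: the line is a secant.

secant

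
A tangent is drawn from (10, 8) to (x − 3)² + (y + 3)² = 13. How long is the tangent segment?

Centre (3, −3), r² = 13. |PO|² = (7)² + (11)² = 170.
By the tangent–radius right angle, tangent length = √(|PO|² − r²) = √157.

√157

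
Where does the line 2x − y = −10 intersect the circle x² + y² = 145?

(−9, −8) and (1, 12)

Substitute y = 2x + 10:
5x² + 40x − 45 = 0  ⟹  x² + 8x − 9 = 0
x = 1 or x = −9, giving (1, 12) and (−9, −8).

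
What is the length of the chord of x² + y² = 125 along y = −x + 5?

Express y = −x + 5 and substitute into the circle:
2x² − 10x − 100 = 0  ⟹  x² − 5x − 50 = 0
x = 10 or x = −5, giving (10, −5) and (−5, 10).
Chord length = distance between (10, −5) and (−5, 10) = √450 = 15√2.

15√2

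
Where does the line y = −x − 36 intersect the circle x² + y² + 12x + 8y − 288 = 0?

Express y = −x − 36 and substitute into the circle:
2x² + 76x + 720 = 0  ⟹  x² + 38x + 360 = 0
x = −18 or x = −20, giving (−18, −18) and (−20, −16).

(−20, −16) and (−18, −18)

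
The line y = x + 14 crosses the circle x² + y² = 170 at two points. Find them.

From the line, y = x + 14. Substituting:
2x² + 28x + 26 = 0  ⟹  x² + 14x + 13 = 0
x = −1 or x = −13, giving (−1, 13) and (−13, 1).

(−13, 1) and (−1, 13)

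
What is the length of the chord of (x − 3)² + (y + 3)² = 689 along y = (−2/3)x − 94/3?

4√13

Express y = (−94 − 2x)/3 and substitute into the circle:
13x² + 286x + 1105 = 0  ⟹  x² + 22x + 85 = 0
x = −5 or x = −17, giving (−5, −28) and (−17, −20).
Chord length = distance between (−5, −28) and (−17, −20) = √208 = 4√13.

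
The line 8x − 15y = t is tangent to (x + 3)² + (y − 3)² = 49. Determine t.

t = −188 or t = 50

Tangency holds when the distance from the centre (−3, 3) to the line equals the radius 7:
|8·(−3) − 15·3 − t| / √289 = 7
|t − (−69)| = 7·17, so t = 50 or t = −188.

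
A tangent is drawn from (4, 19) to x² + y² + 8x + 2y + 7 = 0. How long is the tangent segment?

√454

Centre (−4, −1), r² = 10. |PO|² = (8)² + (20)² = 464.
The tangent meets the radius at right angles, so tangent² = |PO|² − r² = 464 − 10 = 454.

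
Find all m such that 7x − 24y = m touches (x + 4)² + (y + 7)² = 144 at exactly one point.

For a tangent, require d(centre, line) = r = 12.
|7·(−4) − 24·(−7) − m| / √625 = 12
|m − (140)| = 12·25, so m = 440 or m = −160.

m = −160 or m = 440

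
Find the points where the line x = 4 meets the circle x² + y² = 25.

The line gives x = 4. Substituting into the circle:
y² − 9 = 0
y = 3 or y = −3, giving (4, 3) and (4, −3).

(4, −3) and (4, 3)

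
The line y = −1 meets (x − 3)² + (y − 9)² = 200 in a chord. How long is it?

Centre (3, 9), r² = 200. Perpendicular distance d from centre to line = |10| / √1 = 10.
Chord = 2√(r² − d²) = 2·√(100) = 20.

20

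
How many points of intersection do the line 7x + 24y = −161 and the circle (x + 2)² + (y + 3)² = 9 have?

Substituting the line into the circle gives 625x² + 3550x + 5041 = 0.
Discriminant = (3550)² − 4·625·(5041) = 0.
A repeated root: the line is tangent.

1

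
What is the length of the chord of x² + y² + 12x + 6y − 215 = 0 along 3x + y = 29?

The distance from (−6, −3) to the line is 50/√10, and r² = 260.
Chord = 2√(r² − d²) = 2·√(10) = 2√10.

2√10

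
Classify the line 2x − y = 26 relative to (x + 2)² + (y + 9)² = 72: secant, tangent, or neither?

neither

d² = (2·(−2) − 1·(−9) − (26))²/5 = 441/5; r² = 72.
Since d² > r², the line lies outside the circle.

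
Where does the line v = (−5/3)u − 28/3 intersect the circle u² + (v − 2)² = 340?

From the line, v = (−28 − 5u)/3. Substituting:
34u² + 340u − 1904 = 0  ⟹  u² + 10u − 56 = 0
u = 4 or u = −14, giving (4, −16) and (−14, 14).

(−14, 14) and (4, −16)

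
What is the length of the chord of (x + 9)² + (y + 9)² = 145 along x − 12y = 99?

Express y = (−99 + x)/12 and substitute into the circle:
145x² + 2610x − 9135 = 0  ⟹  x² + 18x − 63 = 0
x = 3 or x = −21, giving (3, −8) and (−21, −10).
Chord length = distance between (3, −8) and (−21, −10) = √580 = 2√145.

2√145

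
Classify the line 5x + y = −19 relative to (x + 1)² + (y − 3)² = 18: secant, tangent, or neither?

Substituting the line into the circle gives 26x² + 222x + 467 = 0.
Discriminant = (222)² − 4·26·(467) = 716 > 0.
Two real roots: the line is a secant.

secant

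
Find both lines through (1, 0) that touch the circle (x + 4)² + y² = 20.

Let a tangent through (1, 0) have slope m. Its distance from (−4, 0) must equal 2√5:
[m·(−5) − (0)]² = 20(m² + 1)
m² − 4 = 0, so m = 2 or m = −2.
With m = 2: 2x − y = 2. With m = −2: 2x + y = 2.

2x − y = 2 and 2x + y = 2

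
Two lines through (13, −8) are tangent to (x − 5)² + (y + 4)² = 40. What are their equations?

3x + y = 31 and x − 3y = 37

Write the tangent as mx − y + (−8 − m·(13)) = 0 and set its distance from the centre to 2√10:
(−8m − (4))² = 40(m² + 1)
3m² + 8m − 3 = 0, so m = −3 or m = 1/3.
Through (13, −8) these give 3x + y = 31 and x − 3y = 37.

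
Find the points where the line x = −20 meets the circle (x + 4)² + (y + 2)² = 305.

(−20, −9) and (−20, 5)

The line gives x = −20. Substituting into the circle:
y² + 4y − 45 = 0
y = 5 or y = −9, giving (−20, 5) and (−20, −9).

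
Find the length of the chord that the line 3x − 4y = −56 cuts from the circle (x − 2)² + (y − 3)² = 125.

The distance from (2, 3) to the line is 50/√25, and r² = 125.
Half the chord is √(r² − d²) = √(25), so the full chord is 10.

10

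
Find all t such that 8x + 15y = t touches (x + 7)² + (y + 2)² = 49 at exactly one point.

The line touches the circle iff its distance from (−7, −2) is 7:
|8·(−7) + 15·(−2) − t| / √289 = 7
|t − (−86)| = 7·17, so t = 33 or t = −205.

t = −205 or t = 33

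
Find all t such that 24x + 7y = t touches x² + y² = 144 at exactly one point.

t = −300 or t = 300

Tangency holds when the distance from the centre (0, 0) to the line equals the radius 12:
|24·0 + 7·0 − t| / √625 = 12
|t| = 12·25, so t = 300 or t = −300.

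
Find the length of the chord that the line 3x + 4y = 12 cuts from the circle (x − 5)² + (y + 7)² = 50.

Centre (5, −7), r² = 50. Perpendicular distance d from centre to line = |−25| / √25 = 25/√25.
Chord = 2√(r² − d²) = 2·√(25) = 10.

10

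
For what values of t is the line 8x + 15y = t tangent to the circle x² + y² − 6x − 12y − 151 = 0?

The line touches the circle iff its distance from (3, 6) is 14:
|8·3 + 15·6 − t| / √289 = 14
|t − (114)| = 14·17, so t = 352 or t = −124.

t = −124 or t = 352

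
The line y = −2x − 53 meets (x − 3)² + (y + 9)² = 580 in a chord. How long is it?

Centre (3, −9), r² = 580. Perpendicular distance d from centre to line = |50| / √5 = 50/√5.
Half the chord is √(r² − d²) = √(80), so the full chord is 8√5.

8√5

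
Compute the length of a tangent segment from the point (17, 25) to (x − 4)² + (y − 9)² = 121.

The centre is (4, 9) and r = 11. The square of the distance from P to the centre is 169 + 256 = 425.
By the tangent–radius right angle, tangent length = √(|PO|² − r²) = √304 = 4√19.

4√19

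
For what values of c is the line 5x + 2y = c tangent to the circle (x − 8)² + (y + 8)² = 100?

c = 24 ± 10√29

Tangency holds when the distance from the centre (8, −8) to the line equals the radius 10:
|5·8 + 2·(−8) − c| / √29 = 10
|c − (24)| = 10√29.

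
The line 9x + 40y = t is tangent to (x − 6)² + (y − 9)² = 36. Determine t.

t = 168 or t = 660

For a tangent, require d(centre, line) = r = 6.
|9·6 + 40·9 − t| / √1681 = 6
|t − (414)| = 6·41, so t = 660 or t = 168.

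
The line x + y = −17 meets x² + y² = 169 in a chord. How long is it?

Substitute y = −x − 17:
2x² + 34x + 120 = 0  ⟹  x² + 17x + 60 = 0
x = −5 or x = −12, giving (−5, −12) and (−12, −5).
Chord length = distance between (−5, −12) and (−12, −5) = √98 = 7√2.

7√2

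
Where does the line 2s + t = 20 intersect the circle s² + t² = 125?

(5, 10) and (11, −2)

From the line, t = −2s + 20. Substituting:
5s² − 80s + 275 = 0  ⟹  s² − 16s + 55 = 0
s = 11 or s = 5, giving (11, −2) and (5, 10).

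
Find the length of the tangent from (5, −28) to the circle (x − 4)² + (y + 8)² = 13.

2√97

Centre (4, −8), r² = 13. |PO|² = (1)² + (−20)² = 401.
Power of the point: PT² = |PO|² − r² = 388, so PT = 2√97.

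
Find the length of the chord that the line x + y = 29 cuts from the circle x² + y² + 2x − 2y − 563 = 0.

17√2

Centre (−1, 1), r² = 565. Perpendicular distance d from centre to line = |−29| / √2 = 29/√2.
Chord = 2√(r² − d²) = 2·√(289/2) = 17√2.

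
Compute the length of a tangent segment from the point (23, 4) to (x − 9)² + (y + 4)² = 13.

√247

Centre (9, −4), r² = 13. |PO|² = (14)² + (8)² = 260.
The tangent meets the radius at right angles, so tangent² = |PO|² − r² = 260 − 13 = 247.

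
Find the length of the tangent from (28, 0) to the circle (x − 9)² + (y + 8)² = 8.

√417

Centre (9, −8), r² = 8. |PO|² = (19)² + (8)² = 425.
By the tangent–radius right angle, tangent length = √(|PO|² − r²) = √417.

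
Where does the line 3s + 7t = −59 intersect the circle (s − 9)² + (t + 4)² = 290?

Substitute t = (−59 − 3s)/7:
58s² − 696s − 9280 = 0  ⟹  s² − 12s − 160 = 0
s = 20 or s = −8, giving (20, −17) and (−8, −5).

(−8, −5) and (20, −17)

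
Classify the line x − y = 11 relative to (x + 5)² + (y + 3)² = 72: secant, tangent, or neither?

neither

Centre (−5, −3), r² = 72. Distance² from centre to line = (−13)²/2 = 169/2.
Since d² > r², the line lies outside the circle.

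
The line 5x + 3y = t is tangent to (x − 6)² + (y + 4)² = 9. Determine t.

t = 18 ± 3√34

For a tangent, require d(centre, line) = r = 3.
|5·6 + 3·(−4) − t| / √34 = 3
|t − (18)| = 3√34.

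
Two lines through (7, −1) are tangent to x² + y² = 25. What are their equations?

4x + 3y = 25 and 3x − 4y = 25

Let a tangent through (7, −1) have slope m. Its distance from (0, 0) must equal 5:
(−7m − (1))² = 25(m² + 1)
12m² + 7m − 12 = 0, so m = −4/3 or m = 3/4.
Through (7, −1) these give 4x + 3y = 25 and 3x − 4y = 25.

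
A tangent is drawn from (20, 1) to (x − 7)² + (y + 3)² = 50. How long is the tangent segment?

3√15

Centre (7, −3), r² = 50. |PO|² = (13)² + (4)² = 185.
Power of the point: PT² = |PO|² − r² = 135, so PT = 3√15.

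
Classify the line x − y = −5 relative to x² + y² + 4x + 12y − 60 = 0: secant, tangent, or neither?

secant

Substituting the line into the circle gives 2x² + 26x + 25 = 0.
Δ = 676 − 200 = 476.
Two real roots: the line is a secant.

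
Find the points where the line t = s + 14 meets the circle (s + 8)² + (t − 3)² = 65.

Substitute t = s + 14:
2s² + 38s + 120 = 0  ⟹  s² + 19s + 60 = 0
s = −4 or s = −15, giving (−4, 10) and (−15, −1).

(−15, −1) and (−4, 10)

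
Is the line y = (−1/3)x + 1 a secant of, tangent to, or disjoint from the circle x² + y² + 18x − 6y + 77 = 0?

Centre (−9, 3), r² = 13. Distance² from centre to line = (−3)²/10 = 9/10.
Since d² < r², the line cuts the circle twice.

secant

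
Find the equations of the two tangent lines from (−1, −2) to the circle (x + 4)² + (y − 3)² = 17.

Let a tangent through (−1, −2) have slope m. Its distance from (−4, 3) must equal √17:
(−3m − (5))² = 17(m² + 1)
4m² − 15m − 4 = 0, so m = −1/4 or m = 4.
Through (−1, −2) these give x + 4y = −9 and 4x − y = −2.

x + 4y = −9 and 4x − y = −2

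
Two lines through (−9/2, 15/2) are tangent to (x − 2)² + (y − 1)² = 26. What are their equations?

5x + y = −15 and x + 5y = 33

A line y − (15/2) = m(x − (−9/2)) is tangent when its distance from (2, 1) is √26:
[m·(13/2) − (−13/2)]² = 26(m² + 1)
5m² + 26m + 5 = 0, so m = −5 or m = −1/5.
Through (−9/2, 15/2) these give 5x + y = −15 and x + 5y = 33.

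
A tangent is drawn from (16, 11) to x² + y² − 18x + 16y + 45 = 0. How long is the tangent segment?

√310

Centre (9, −8), r² = 100. |PO|² = (7)² + (19)² = 410.
By the tangent–radius right angle, tangent length = √(|PO|² − r²) = √310.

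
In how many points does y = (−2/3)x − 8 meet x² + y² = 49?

2

Substituting the line into the circle gives 13x² + 96x + 135 = 0.
Discriminant = (96)² − 4·13·(135) = 2196 > 0.
Two real roots: the line is a secant.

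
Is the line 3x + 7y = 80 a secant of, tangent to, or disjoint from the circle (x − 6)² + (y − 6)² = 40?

secant

Centre (6, 6), r² = 40. Distance² from centre to line = (−20)²/58 = 200/29.
Since d² < r², the line cuts the circle twice.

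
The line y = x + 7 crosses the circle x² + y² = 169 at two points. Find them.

Substitute y = x + 7:
2x² + 14x − 120 = 0  ⟹  x² + 7x − 60 = 0
x = 5 or x = −12, giving (5, 12) and (−12, −5).

(−12, −5) and (5, 12)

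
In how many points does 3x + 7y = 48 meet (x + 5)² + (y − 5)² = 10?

Centre (−5, 5), r² = 10. Distance² from centre to line = (−28)²/58 = 392/29.
Since d² > r², the line lies outside the circle.

0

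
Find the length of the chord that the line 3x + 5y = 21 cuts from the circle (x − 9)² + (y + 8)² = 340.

Centre (9, −8), r² = 340. Perpendicular distance d from centre to line = |−34| / √34 = 34/√34.
Chord = 2√(r² − d²) = 2·√(306) = 6√34.

6√34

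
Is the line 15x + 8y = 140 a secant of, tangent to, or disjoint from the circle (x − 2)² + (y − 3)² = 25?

disjoint

Substituting the line into the circle gives 289x² − 3736x + 12112 = 0.
Discriminant = (−3736)² − 4·289·(12112) = −43776 < 0.
No real roots: the line does not meet the circle.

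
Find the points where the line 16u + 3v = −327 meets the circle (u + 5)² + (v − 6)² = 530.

Substitute v = (−327 − 16u)/3:
265u² + 11130u + 114480 = 0  ⟹  u² + 42u + 432 = 0
u = −18 or u = −24, giving (−18, −13) and (−24, 19).

(−24, 19) and (−18, −13)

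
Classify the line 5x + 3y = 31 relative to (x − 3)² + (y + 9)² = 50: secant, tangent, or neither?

neither

Centre (3, −9), r² = 50. Distance² from centre to line = (−43)²/34 = 1849/34.
Since d² > r², the line lies outside the circle.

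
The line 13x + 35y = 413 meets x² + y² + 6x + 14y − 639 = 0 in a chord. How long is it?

Centre (−3, −7), r² = 697. Perpendicular distance d from centre to line = |−697| / √1394 = 697/√1394.
Chord = 2√(r² − d²) = 2·√(697/2) = √1394.

√1394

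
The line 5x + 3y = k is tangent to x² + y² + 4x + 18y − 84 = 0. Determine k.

k = −37 ± 13√34

Tangency holds when the distance from the centre (−2, −9) to the line equals the radius 13:
|5·(−2) + 3·(−9) − k| / √34 = 13
|k − (−37)| = 13√34.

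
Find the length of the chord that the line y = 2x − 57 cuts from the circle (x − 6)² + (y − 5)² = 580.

8√5

The distance from (6, 5) to the line is 50/√5, and r² = 580.
Chord = 2√(r² − d²) = 2·√(80) = 8√5.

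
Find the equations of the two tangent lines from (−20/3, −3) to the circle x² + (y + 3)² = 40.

3x + y = −23 and 3x − y = −17

Let a tangent through (−20/3, −3) have slope m. Its distance from (0, −3) must equal 2√10:
[m·(20/3) − (0)]² = 40(m² + 1)
m² − 9 = 0, so m = −3 or m = 3.
With m = −3: 3x + y = −23. With m = 3: 3x − y = −17.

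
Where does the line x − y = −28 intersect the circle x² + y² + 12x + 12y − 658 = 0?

Express y = x + 28 and substitute into the circle:
2x² + 80x + 462 = 0  ⟹  x² + 40x + 231 = 0
x = −7 or x = −33, giving (−7, 21) and (−33, −5).

(−33, −5) and (−7, 21)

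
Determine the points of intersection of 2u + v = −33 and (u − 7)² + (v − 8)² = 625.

Express v = −2u − 33 and substitute into the circle:
5u² + 150u + 1105 = 0  ⟹  u² + 30u + 221 = 0
u = −13 or u = −17, giving (−13, −7) and (−17, 1).

(−17, 1) and (−13, −7)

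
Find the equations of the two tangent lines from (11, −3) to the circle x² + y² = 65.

Write the tangent as mx − y + (−3 − m·(11)) = 0 and set its distance from the centre to √65:
(−11m − (3))² = 65(m² + 1)
28m² + 33m − 28 = 0, so m = 4/7 or m = −7/4.
With m = 4/7: 4x − 7y = 65. With m = −7/4: 7x + 4y = 65.

4x − 7y = 65 and 7x + 4y = 65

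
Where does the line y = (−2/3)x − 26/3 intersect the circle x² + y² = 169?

From the line, y = (−26 − 2x)/3. Substituting:
13x² + 104x − 845 = 0  ⟹  x² + 8x − 65 = 0
x = 5 or x = −13, giving (5, −12) and (−13, 0).

(−13, 0) and (5, −12)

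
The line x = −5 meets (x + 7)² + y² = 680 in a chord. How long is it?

52

The line gives x = −5. Substituting into the circle:
y² − 676 = 0
y = 26 or y = −26, giving (−5, 26) and (−5, −26).
Chord length = distance between (−5, 26) and (−5, −26) = √2704 = 52.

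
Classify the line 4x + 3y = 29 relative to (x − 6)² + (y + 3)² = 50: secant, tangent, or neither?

Centre (6, −3), r² = 50. Distance² from centre to line = (−14)²/25 = 196/25.
Since d² < r², the line cuts the circle twice.

secant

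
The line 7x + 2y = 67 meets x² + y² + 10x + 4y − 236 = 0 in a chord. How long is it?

2√53

Substitute y = (67 − 7x)/2:
53x² − 954x + 4081 = 0  ⟹  x² − 18x + 77 = 0
x = 11 or x = 7, giving (11, −5) and (7, 9).
Chord length = distance between (11, −5) and (7, 9) = √212 = 2√53.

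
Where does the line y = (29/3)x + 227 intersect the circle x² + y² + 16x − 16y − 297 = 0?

Substitute y = (681 + 29x)/3:
850x² + 38250x + 428400 = 0  ⟹  x² + 45x + 504 = 0
x = −21 or x = −24, giving (−21, 24) and (−24, −5).

(−24, −5) and (−21, 24)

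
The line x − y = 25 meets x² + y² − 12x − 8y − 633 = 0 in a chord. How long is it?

From the line, y = x − 25. Substituting:
2x² − 70x + 192 = 0  ⟹  x² − 35x + 96 = 0
x = 32 or x = 3, giving (32, 7) and (3, −22).
|(32, 7) − (3, −22)| = √((29)² + (29)²) = 29√2.

29√2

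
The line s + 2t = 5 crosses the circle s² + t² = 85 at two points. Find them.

(−7, 6) and (9, −2)

From the line, t = (5 − s)/2. Substituting:
5s² − 10s − 315 = 0  ⟹  s² − 2s − 63 = 0
s = 9 or s = −7, giving (9, −2) and (−7, 6).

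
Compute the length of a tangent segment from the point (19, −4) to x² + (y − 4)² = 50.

5√15

The centre is (0, 4) and r = 5√2. The square of the distance from P to the centre is 361 + 64 = 425.
The tangent meets the radius at right angles, so tangent² = |PO|² − r² = 425 − 50 = 375.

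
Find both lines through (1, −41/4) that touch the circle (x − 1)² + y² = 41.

Let a tangent through (1, −41/4) have slope m. Its distance from (1, 0) must equal √41:
(0m − (41/4))² = 41(m² + 1)
16m² − 25 = 0, so m = 5/4 or m = −5/4.
Through (1, −41/4) these give 5x − 4y = 46 and 5x + 4y = −36.

5x − 4y = 46 and 5x + 4y = −36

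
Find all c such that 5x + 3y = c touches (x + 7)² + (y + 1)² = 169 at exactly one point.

The line touches the circle iff its distance from (−7, −1) is 13:
|5·(−7) + 3·(−1) − c| / √34 = 13
|c − (−38)| = 13√34.

c = −38 ± 13√34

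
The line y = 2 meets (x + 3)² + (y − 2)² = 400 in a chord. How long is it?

The distance from (−3, 2) to the line is 0, and r² = 400.
Chord = 2√(r² − d²) = 2·√(400) = 40.

40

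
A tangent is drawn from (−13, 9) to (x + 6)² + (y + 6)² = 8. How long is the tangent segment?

With centre O = (−6, −6), |OP|² = 274 and r² = 8.
The tangent meets the radius at right angles, so tangent² = |PO|² − r² = 274 − 8 = 266.

√266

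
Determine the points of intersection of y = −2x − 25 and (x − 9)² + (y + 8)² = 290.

Substitute y = −2x − 25:
5x² + 50x + 80 = 0  ⟹  x² + 10x + 16 = 0
x = −2 or x = −8, giving (−2, −21) and (−8, −9).

(−8, −9) and (−2, −21)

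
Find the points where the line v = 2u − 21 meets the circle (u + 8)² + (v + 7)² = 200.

(2, −17) and (6, −9)

Substitute v = 2u − 21:
5u² − 40u + 60 = 0  ⟹  u² − 8u + 12 = 0
u = 6 or u = 2, giving (6, −9) and (2, −17).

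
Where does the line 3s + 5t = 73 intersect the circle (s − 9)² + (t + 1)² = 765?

(−9, 20) and (36, −7)

Substitute t = (73 − 3s)/5:
34s² − 918s − 11016 = 0  ⟹  s² − 27s − 324 = 0
s = 36 or s = −9, giving (36, −7) and (−9, 20).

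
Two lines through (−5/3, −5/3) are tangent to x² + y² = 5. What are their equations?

Let a tangent through (−5/3, −5/3) have slope m. Its distance from (0, 0) must equal √5:
(5/3m − (5/3))² = 5(m² + 1)
2m² + 5m + 2 = 0, so m = −1/2 or m = −2.
With m = −1/2: x + 2y = −5. With m = −2: 2x + y = −5.

x + 2y = −5 and 2x + y = −5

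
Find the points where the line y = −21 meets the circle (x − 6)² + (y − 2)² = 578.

(−1, −21) and (13, −21)

Express y = −21 and substitute into the circle:
x² − 12x − 13 = 0
x = 13 or x = −1, giving (13, −21) and (−1, −21).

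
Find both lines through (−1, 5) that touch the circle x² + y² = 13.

A line y − (5) = m(x − (−1)) is tangent when its distance from (0, 0) is √13:
[m·(1) − (−5)]² = 13(m² + 1)
6m² − 5m − 6 = 0, so m = 3/2 or m = −2/3.
Through (−1, 5) these give 3x − 2y = −13 and 2x + 3y = 13.

3x − 2y = −13 and 2x + 3y = 13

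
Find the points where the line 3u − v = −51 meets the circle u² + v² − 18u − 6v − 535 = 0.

From the line, v = 3u + 51. Substituting:
10u² + 270u + 1760 = 0  ⟹  u² + 27u + 176 = 0
u = −11 or u = −16, giving (−11, 18) and (−16, 3).

(−16, 3) and (−11, 18)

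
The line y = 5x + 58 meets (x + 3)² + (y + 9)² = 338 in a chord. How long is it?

6√26

Substitute y = 5x + 58:
26x² + 676x + 4160 = 0  ⟹  x² + 26x + 160 = 0
x = −10 or x = −16, giving (−10, 8) and (−16, −22).
Chord length = distance between (−10, 8) and (−16, −22) = √936 = 6√26.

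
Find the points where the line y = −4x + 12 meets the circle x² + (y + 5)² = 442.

Substitute y = −4x + 12:
17x² − 136x − 153 = 0  ⟹  x² − 8x − 9 = 0
x = 9 or x = −1, giving (9, −24) and (−1, 16).

(−1, 16) and (9, −24)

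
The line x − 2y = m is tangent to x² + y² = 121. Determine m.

Tangency holds when the distance from the centre (0, 0) to the line equals the radius 11:
|1·0 − 2·0 − m| / √5 = 11
|m| = 11√5.

m = ±11√5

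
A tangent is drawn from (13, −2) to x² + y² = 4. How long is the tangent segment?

Centre (0, 0), r² = 4. |PO|² = (13)² + (−2)² = 173.
The tangent meets the radius at right angles, so tangent² = |PO|² − r² = 173 − 4 = 169.

13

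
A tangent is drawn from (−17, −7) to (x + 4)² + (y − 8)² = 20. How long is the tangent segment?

√374

Centre (−4, 8), r² = 20. |PO|² = (−13)² + (−15)² = 394.
Power of the point: PT² = |PO|² − r² = 374, so PT = √374.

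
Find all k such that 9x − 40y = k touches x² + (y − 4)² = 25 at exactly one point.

The line touches the circle iff its distance from (0, 4) is 5:
|9·0 − 40·4 − k| / √1681 = 5
|k − (−160)| = 5·41, so k = 45 or k = −365.

k = −365 or k = 45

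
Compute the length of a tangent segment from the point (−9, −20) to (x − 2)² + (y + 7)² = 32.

The centre is (2, −7) and r = 4√2. The square of the distance from P to the centre is 121 + 169 = 290.
By the tangent–radius right angle, tangent length = √(|PO|² − r²) = √258.

√258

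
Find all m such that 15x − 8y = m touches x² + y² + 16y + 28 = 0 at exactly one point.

The line touches the circle iff its distance from (0, −8) is 6:
|15·0 − 8·(−8) − m| / √289 = 6
|m − (64)| = 6·17, so m = 166 or m = −38.

m = −38 or m = 166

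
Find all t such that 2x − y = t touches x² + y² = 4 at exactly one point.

For a tangent, require d(centre, line) = r = 2.
|2·0 − 1·0 − t| / √5 = 2
|t| = 2√5.

t = ±2√5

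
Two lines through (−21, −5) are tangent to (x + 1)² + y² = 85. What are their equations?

Write the tangent as mx − y + (−5 − m·(−21)) = 0 and set its distance from the centre to √85:
(20m − (5))² = 85(m² + 1)
63m² − 40m − 12 = 0, so m = 6/7 or m = −2/9.
With m = 6/7: 6x − 7y = −91. With m = −2/9: 2x + 9y = −87.

6x − 7y = −91 and 2x + 9y = −87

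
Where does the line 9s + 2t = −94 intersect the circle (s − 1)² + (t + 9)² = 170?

(−10, −2) and (−6, −20)

From the line, t = (−94 − 9s)/2. Substituting:
85s² + 1360s + 5100 = 0  ⟹  s² + 16s + 60 = 0
s = −6 or s = −10, giving (−6, −20) and (−10, −2).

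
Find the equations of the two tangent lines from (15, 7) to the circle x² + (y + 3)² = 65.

Write the tangent as mx − y + (7 − m·(15)) = 0 and set its distance from the centre to √65:
(−15m − (−10))² = 65(m² + 1)
32m² − 60m + 7 = 0, so m = 1/8 or m = 7/4.
With m = 1/8: x − 8y = −41. With m = 7/4: 7x − 4y = 77.

x − 8y = −41 and 7x − 4y = 77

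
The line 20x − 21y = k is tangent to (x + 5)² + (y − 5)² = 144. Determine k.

k = −553 or k = 143

For a tangent, require d(centre, line) = r = 12.
|20·(−5) − 21·5 − k| / √841 = 12
|k − (−205)| = 12·29, so k = 143 or k = −553.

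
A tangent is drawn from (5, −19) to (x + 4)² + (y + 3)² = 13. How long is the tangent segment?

18

The centre is (−4, −3) and r = √13. The square of the distance from P to the centre is 81 + 256 = 337.
Power of the point: PT² = |PO|² − r² = 324, so PT = 18.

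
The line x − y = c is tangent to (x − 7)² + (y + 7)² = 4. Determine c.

c = 14 ± 2√2

Tangency holds when the distance from the centre (7, −7) to the line equals the radius 2:
|1·7 − 1·(−7) − c| / √2 = 2
|c − (14)| = 2√2.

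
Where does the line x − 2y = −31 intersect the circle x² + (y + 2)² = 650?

(−25, 3) and (11, 21)

Express y = (31 + x)/2 and substitute into the circle:
5x² + 70x − 1375 = 0  ⟹  x² + 14x − 275 = 0
x = 11 or x = −25, giving (11, 21) and (−25, 3).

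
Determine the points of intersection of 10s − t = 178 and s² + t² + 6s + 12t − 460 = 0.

(16, −18) and (18, 2)

Substitute t = 10s − 178:
101s² − 3434s + 29088 = 0  ⟹  s² − 34s + 288 = 0
s = 18 or s = 16, giving (18, 2) and (16, −18).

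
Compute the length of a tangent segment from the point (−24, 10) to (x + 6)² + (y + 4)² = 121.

Centre (−6, −4), r² = 121. |PO|² = (−18)² + (14)² = 520.
The tangent meets the radius at right angles, so tangent² = |PO|² − r² = 520 − 121 = 399.

√399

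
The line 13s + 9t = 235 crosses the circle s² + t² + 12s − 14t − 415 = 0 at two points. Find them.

(−2, 29) and (16, 3)

From the line, t = (235 − 13s)/9. Substituting:
250s² − 3500s − 8000 = 0  ⟹  s² − 14s − 32 = 0
s = 16 or s = −2, giving (16, 3) and (−2, 29).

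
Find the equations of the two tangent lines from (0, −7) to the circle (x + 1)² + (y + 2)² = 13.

3x − 2y = 14 and 2x + 3y = −21

Let a tangent through (0, −7) have slope m. Its distance from (−1, −2) must equal √13:
(−1m − (5))² = 13(m² + 1)
6m² − 5m − 6 = 0, so m = 3/2 or m = −2/3.
With m = 3/2: 3x − 2y = 14. With m = −2/3: 2x + 3y = −21.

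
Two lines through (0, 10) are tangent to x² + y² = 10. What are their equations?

Write the tangent as mx − y + (10 − m·(0)) = 0 and set its distance from the centre to √10:
(0m − (−10))² = 10(m² + 1)
m² − 9 = 0, so m = 3 or m = −3.
Through (0, 10) these give 3x − y = −10 and 3x + y = 10.

3x − y = −10 and 3x + y = 10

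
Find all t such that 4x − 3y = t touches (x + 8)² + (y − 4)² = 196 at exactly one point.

t = −114 or t = 26

For a tangent, require d(centre, line) = r = 14.
|4·(−8) − 3·4 − t| / √25 = 14
|t − (−44)| = 14·5, so t = 26 or t = −114.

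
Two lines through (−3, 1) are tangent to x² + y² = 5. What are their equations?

2x + y = −5 and x − 2y = −5

Let a tangent through (−3, 1) have slope m. Its distance from (0, 0) must equal √5:
[m·(3) − (−1)]² = 5(m² + 1)
2m² + 3m − 2 = 0, so m = −2 or m = 1/2.
With m = −2: 2x + y = −5. With m = 1/2: x − 2y = −5.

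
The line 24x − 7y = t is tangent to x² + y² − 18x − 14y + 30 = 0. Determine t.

t = −83 or t = 417

The line touches the circle iff its distance from (9, 7) is 10:
|24·9 − 7·7 − t| / √625 = 10
|t − (167)| = 10·25, so t = 417 or t = −83.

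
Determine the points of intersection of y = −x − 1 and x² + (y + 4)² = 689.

(−17, 16) and (20, −21)

Substitute y = −x − 1:
2x² − 6x − 680 = 0  ⟹  x² − 3x − 340 = 0
x = 20 or x = −17, giving (20, −21) and (−17, 16).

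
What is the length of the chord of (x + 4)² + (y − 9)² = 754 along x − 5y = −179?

From the line, y = (179 + x)/5. Substituting:
26x² + 468x − 494 = 0  ⟹  x² + 18x − 19 = 0
x = 1 or x = −19, giving (1, 36) and (−19, 32).
Chord length = distance between (1, 36) and (−19, 32) = √416 = 4√26.

4√26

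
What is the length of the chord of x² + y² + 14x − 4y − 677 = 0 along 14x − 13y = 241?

Substitute y = (−241 + 14x)/13:
365x² − 5110x − 43800 = 0  ⟹  x² − 14x − 120 = 0
x = 20 or x = −6, giving (20, 3) and (−6, −25).
Chord length = distance between (20, 3) and (−6, −25) = √1460 = 2√365.

2√365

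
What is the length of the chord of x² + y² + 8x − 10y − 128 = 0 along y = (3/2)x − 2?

Express y = (−4 + 3x)/2 and substitute into the circle:
13x² − 52x − 416 = 0  ⟹  x² − 4x − 32 = 0
x = 8 or x = −4, giving (8, 10) and (−4, −8).
|(8, 10) − (−4, −8)| = √((12)² + (18)²) = 6√13.

6√13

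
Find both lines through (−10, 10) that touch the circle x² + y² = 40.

x + 3y = 20 and 3x + y = −20

A line y − (10) = m(x − (−10)) is tangent when its distance from (0, 0) is 2√10:
(10m − (−10))² = 40(m² + 1)
3m² + 10m + 3 = 0, so m = −1/3 or m = −3.
With m = −1/3: x + 3y = 20. With m = −3: 3x + y = −20.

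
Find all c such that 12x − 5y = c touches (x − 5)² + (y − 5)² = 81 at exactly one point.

c = −82 or c = 152

Tangency holds when the distance from the centre (5, 5) to the line equals the radius 9:
|12·5 − 5·5 − c| / √169 = 9
|c − (35)| = 9·13, so c = 152 or c = −82.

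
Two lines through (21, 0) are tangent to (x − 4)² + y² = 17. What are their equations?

Let a tangent through (21, 0) have slope m. Its distance from (4, 0) must equal √17:
[m·(−17) − (0)]² = 17(m² + 1)
16m² − 1 = 0, so m = −1/4 or m = 1/4.
With m = −1/4: x + 4y = 21. With m = 1/4: x − 4y = 21.

x + 4y = 21 and x − 4y = 21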